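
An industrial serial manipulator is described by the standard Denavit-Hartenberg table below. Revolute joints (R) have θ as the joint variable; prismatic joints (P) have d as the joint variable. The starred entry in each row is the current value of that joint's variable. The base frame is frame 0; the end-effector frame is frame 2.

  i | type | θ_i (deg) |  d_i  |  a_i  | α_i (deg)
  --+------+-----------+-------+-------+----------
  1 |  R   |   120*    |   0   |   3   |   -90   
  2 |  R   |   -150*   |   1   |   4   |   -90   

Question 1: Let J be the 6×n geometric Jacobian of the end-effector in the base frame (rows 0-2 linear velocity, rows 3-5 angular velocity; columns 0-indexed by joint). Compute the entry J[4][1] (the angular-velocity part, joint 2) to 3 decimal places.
axis z_1 = (-0.8660,-0.5000,0.0000); lever o_n−o_1 = (0.8660,-3.5000,2.0000)
cross product → J_v[:, 1] = (-1.0000,1.7321,3.4641)
J_ω[:, 1] = z_1
entry J[4][1] = -0.5000

-0.500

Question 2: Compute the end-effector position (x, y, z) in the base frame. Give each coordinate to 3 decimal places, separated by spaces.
-0.634 -0.902 2.000

after link 1: o_1 = (-1.5000, 2.5981, 0.0000)
after link 2: o_2 = (-0.6340, -0.9019, 2.0000)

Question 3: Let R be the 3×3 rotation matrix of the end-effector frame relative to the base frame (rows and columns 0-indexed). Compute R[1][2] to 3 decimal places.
0.433

End-effector z-axis (col 2 of R) = (-0.2500,0.4330,0.8660)
R[1][2] = 0.4330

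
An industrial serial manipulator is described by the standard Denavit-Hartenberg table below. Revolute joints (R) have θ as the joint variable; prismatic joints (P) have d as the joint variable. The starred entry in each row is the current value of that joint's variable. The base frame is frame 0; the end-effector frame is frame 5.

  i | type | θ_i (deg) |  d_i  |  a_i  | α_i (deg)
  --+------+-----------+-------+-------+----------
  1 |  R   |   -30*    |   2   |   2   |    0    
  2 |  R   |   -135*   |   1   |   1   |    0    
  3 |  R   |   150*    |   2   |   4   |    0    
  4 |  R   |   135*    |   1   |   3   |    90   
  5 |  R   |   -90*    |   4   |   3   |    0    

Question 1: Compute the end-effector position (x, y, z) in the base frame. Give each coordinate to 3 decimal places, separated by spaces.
6.594 2.304 3.000

after link 1: o_1 = (1.7321, -1.0000, 2.0000)
after link 2: o_2 = (0.7661, -1.2588, 3.0000)
after link 3: o_3 = (4.6298, -2.2941, 5.0000)
after link 4: o_4 = (3.1298, 0.3040, 6.0000)
after link 5: o_5 = (6.5939, 2.3040, 3.0000)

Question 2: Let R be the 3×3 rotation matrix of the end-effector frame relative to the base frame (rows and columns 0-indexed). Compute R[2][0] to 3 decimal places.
End-effector x-axis (col 0 of R) = (0.0000,0.0000,-1.0000)
R[2][0] = -1.0000

-1.000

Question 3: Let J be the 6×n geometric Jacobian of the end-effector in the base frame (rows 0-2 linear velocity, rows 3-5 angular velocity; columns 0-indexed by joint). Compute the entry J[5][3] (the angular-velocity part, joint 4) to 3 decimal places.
axis z_3 = (0.0000,0.0000,1.0000); lever o_n−o_3 = (1.9641,4.5981,-2.0000)
cross product → J_v[:, 3] = (-4.5981,1.9641,0.0000)
J_ω[:, 3] = z_3
entry J[5][3] = 1.0000

1.000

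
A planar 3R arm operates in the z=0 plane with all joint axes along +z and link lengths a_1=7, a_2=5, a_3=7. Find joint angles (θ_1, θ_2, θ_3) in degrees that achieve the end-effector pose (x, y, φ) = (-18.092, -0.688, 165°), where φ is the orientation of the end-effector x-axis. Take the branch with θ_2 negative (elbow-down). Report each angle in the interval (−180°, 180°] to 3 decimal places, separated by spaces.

wrist centre = target − a_3·(cos φ, sin φ) = (-11.3305, -2.4997)
cos θ_2 = (134.6293−7²−5²)/(2·7·5) = 0.8661; θ_2 = -29.9876° (elbow-down)
β = atan2(-2.4997,-11.3305) = -167.5587°; ψ = atan2(-2.4991,11.3307) = -12.4379°
θ_1 = β − ψ = -155.1208°
θ_3 = φ − θ_1 − θ_2 = -9.8915° (wrapped to (-180°,180°])

-155.121 -29.988 -9.892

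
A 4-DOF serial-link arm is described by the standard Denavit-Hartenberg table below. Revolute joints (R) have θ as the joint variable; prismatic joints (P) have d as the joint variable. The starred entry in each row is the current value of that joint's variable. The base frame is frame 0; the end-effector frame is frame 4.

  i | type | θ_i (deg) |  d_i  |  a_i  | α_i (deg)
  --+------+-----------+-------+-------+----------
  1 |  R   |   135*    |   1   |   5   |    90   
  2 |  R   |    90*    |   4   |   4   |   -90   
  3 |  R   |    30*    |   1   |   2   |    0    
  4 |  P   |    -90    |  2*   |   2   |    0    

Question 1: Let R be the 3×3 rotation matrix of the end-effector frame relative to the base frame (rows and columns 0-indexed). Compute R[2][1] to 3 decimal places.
0.866

End-effector y-axis (col 1 of R) = (-0.3536,-0.3536,0.8660)
R[2][1] = 0.8660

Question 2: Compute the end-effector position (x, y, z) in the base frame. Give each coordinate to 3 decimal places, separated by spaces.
after link 1: o_1 = (-3.5355, 3.5355, 1.0000)
after link 2: o_2 = (-0.7071, 6.3640, 5.0000)
after link 3: o_3 = (-0.7071, 4.9497, 6.7321)
after link 4: o_4 = (1.9319, 4.7603, 7.7321)

1.932 4.760 7.732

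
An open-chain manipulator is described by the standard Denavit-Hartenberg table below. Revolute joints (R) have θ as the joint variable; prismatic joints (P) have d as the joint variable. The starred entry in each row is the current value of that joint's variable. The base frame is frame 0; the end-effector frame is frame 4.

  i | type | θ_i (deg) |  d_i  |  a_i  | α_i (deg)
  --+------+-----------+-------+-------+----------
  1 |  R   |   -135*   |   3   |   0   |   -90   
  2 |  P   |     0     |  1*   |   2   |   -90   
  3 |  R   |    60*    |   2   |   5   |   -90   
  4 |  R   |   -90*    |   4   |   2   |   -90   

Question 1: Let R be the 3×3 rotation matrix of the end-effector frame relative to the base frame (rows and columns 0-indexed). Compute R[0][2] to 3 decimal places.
-0.966

End-effector z-axis (col 2 of R) = (-0.9659,0.2588,-0.0000)
R[0][2] = -0.9659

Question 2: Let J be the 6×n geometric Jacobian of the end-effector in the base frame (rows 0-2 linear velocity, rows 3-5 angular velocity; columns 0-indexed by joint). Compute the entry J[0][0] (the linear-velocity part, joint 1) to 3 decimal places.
axis z_0 = ẑ; lever o_n−o_0 = (-4.5015,3.0365,-1.0000)
cross product → J_v[:, 0] = (-3.0365,-4.5015,0.0000)
J_ω[:, 0] = z_0
entry J[0][0] = -3.0365

-3.036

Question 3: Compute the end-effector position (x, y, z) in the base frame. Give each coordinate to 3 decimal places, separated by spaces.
after link 1: o_1 = (0.0000, 0.0000, 3.0000)
after link 2: o_2 = (-0.7071, -2.1213, 3.0000)
after link 3: o_3 = (-5.5367, -0.8272, 1.0000)
after link 4: o_4 = (-4.5015, 3.0365, -1.0000)

-4.501 3.036 -1.000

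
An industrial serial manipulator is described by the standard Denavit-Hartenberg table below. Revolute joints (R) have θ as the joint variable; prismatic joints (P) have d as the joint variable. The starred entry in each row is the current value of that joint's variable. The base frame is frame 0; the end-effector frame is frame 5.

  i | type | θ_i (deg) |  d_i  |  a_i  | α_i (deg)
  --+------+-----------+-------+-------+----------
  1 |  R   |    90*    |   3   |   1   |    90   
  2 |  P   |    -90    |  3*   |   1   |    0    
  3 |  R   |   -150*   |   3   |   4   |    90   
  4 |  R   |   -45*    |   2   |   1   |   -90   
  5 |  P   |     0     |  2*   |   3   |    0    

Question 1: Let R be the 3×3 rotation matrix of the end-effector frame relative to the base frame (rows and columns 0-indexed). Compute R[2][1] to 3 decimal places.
-0.500

End-effector y-axis (col 1 of R) = (-0.0000,-0.8660,-0.5000)
R[2][1] = -0.5000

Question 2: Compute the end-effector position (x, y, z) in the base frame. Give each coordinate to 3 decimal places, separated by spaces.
4.586 -1.389 10.138

after link 1: o_1 = (0.0000, 1.0000, 3.0000)
after link 2: o_2 = (3.0000, 1.0000, 2.0000)
after link 3: o_3 = (6.0000, -1.0000, 5.4641)
after link 4: o_4 = (5.2929, 0.3785, 7.0765)
after link 5: o_5 = (4.5858, -1.3893, 10.1383)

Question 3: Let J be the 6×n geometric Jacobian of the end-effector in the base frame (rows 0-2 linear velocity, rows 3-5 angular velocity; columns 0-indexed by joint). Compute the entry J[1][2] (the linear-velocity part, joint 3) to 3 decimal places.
-8.138

axis z_2 = (1.0000,-0.0000,0.0000); lever o_n−o_2 = (1.5858,-2.3893,8.1383)
cross product → J_v[:, 2] = (-0.0000,-8.1383,-2.3893)
J_ω[:, 2] = z_2
entry J[1][2] = -8.1383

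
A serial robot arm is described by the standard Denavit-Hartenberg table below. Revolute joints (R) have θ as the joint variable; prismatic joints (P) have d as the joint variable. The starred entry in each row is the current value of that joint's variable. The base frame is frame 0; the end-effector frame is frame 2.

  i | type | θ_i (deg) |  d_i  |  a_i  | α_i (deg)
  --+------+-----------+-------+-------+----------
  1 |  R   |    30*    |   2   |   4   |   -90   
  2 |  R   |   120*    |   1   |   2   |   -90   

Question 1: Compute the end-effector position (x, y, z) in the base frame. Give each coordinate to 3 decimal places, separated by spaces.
2.098 2.366 0.268

after link 1: o_1 = (3.4641, 2.0000, 2.0000)
after link 2: o_2 = (2.0981, 2.3660, 0.2679)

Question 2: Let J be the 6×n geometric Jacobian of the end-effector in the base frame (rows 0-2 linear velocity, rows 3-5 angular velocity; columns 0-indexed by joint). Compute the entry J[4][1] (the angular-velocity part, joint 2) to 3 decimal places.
axis z_1 = (-0.5000,0.8660,0.0000); lever o_n−o_1 = (-1.3660,0.3660,-1.7321)
cross product → J_v[:, 1] = (-1.5000,-0.8660,1.0000)
J_ω[:, 1] = z_1
entry J[4][1] = 0.8660

0.866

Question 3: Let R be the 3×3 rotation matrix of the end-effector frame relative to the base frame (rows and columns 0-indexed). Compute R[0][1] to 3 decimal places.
End-effector y-axis (col 1 of R) = (0.5000,-0.8660,-0.0000)
R[0][1] = 0.5000

0.500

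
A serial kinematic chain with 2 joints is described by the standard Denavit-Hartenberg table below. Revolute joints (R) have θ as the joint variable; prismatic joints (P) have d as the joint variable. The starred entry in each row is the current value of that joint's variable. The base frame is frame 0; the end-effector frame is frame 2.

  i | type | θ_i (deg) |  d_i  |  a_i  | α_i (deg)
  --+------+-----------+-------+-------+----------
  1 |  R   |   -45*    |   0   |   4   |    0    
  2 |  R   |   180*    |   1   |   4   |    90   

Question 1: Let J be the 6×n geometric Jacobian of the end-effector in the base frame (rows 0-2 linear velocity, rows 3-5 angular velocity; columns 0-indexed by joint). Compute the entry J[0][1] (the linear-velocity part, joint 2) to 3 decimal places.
axis z_1 = (0.0000,0.0000,1.0000); lever o_n−o_1 = (-2.8284,2.8284,1.0000)
cross product → J_v[:, 1] = (-2.8284,-2.8284,0.0000)
J_ω[:, 1] = z_1
entry J[0][1] = -2.8284

-2.828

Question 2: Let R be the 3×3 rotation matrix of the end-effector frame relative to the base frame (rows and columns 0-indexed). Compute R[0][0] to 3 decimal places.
-0.707

End-effector x-axis (col 0 of R) = (-0.7071,0.7071,0.0000)
R[0][0] = -0.7071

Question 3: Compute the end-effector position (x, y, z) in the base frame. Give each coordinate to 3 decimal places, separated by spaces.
0.000 0.000 1.000

after link 1: o_1 = (2.8284, -2.8284, 0.0000)
after link 2: o_2 = (0.0000, 0.0000, 1.0000)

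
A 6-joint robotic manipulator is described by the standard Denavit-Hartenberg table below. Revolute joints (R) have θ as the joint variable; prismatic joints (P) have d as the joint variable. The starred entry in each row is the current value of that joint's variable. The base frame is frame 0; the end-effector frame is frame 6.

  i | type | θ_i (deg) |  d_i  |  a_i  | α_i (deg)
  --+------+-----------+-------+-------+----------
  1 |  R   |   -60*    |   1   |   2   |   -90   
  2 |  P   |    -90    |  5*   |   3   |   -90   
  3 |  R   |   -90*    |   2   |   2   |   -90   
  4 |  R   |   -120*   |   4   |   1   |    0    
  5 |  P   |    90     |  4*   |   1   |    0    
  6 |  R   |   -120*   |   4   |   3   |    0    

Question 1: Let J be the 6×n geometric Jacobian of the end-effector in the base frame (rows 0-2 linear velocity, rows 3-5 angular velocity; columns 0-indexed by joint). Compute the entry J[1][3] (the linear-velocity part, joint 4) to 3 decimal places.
axis z_3 = (-0.0000,-0.0000,1.0000); lever o_n−o_3 = (-0.5000,-3.5981,12.0000)
cross product → J_v[:, 3] = (3.5981,-0.5000,0.0000)
J_ω[:, 3] = z_3
entry J[1][3] = -0.5000

-0.500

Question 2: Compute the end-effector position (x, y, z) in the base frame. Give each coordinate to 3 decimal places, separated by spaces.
after link 1: o_1 = (1.0000, -1.7321, 1.0000)
after link 2: o_2 = (5.3301, 0.7679, 4.0000)
after link 3: o_3 = (8.0622, 0.0359, 4.0000)
after link 4: o_4 = (8.0622, -0.9641, 8.0000)
after link 5: o_5 = (9.0622, -0.9641, 12.0000)
after link 6: o_6 = (7.5622, -3.5622, 16.0000)

7.562 -3.562 16.000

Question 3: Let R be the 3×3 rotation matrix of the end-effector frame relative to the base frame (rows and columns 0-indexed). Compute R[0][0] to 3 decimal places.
-0.500

End-effector x-axis (col 0 of R) = (-0.5000,-0.8660,-0.0000)
R[0][0] = -0.5000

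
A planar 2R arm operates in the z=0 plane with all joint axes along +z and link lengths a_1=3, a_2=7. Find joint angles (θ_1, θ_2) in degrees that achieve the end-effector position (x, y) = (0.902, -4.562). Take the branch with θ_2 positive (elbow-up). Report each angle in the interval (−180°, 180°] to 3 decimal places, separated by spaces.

149.996 150.004

cos θ_2 = (21.6254−3²−7²)/(2·3·7) = -0.8661; θ_2 = 150.0041° (elbow-up)
β = atan2(-4.5620,0.9020) = -78.8157°; ψ = atan2(3.4996,-3.0624) = 131.1887°
θ_1 = β − ψ = -210.0044°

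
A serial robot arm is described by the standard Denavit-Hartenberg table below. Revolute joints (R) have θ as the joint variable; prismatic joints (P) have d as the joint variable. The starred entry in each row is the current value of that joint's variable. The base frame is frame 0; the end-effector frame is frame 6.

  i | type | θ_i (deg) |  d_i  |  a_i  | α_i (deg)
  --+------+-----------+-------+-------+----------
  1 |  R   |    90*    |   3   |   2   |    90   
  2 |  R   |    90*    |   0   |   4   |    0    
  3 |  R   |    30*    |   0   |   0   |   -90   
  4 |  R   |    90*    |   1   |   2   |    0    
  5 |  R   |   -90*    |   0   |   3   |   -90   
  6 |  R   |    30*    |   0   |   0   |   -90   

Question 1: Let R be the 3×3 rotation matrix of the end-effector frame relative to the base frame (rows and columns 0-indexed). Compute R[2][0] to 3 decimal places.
End-effector x-axis (col 0 of R) = (-0.0000,0.0000,1.0000)
R[2][0] = 1.0000

1.000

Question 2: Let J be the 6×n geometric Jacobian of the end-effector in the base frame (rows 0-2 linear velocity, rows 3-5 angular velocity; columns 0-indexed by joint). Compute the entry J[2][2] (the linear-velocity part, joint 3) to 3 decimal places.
axis z_2 = (1.0000,-0.0000,0.0000); lever o_n−o_2 = (-2.0000,-2.3660,2.0981)
cross product → J_v[:, 2] = (0.0000,-2.0981,-2.3660)
J_ω[:, 2] = z_2
entry J[2][2] = -2.3660

-2.366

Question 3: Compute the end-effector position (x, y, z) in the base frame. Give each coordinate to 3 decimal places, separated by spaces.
-2.000 -0.366 9.098

after link 1: o_1 = (0.0000, 2.0000, 3.0000)
after link 2: o_2 = (-0.0000, 2.0000, 7.0000)
after link 3: o_3 = (-0.0000, 2.0000, 7.0000)
after link 4: o_4 = (-2.0000, 1.1340, 6.5000)
after link 5: o_5 = (-2.0000, -0.3660, 9.0981)
after link 6: o_6 = (-2.0000, -0.3660, 9.0981)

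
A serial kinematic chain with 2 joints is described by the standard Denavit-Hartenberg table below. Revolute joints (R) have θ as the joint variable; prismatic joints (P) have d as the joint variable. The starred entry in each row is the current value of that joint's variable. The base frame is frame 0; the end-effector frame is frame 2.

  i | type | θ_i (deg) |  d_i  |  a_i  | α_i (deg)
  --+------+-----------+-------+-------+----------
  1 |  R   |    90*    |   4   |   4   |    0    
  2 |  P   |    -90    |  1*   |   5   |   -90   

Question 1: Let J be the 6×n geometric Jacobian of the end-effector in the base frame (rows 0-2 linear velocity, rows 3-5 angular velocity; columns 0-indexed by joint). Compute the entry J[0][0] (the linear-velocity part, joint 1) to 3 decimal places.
axis z_0 = ẑ; lever o_n−o_0 = (5.0000,4.0000,5.0000)
cross product → J_v[:, 0] = (-4.0000,5.0000,0.0000)
J_ω[:, 0] = z_0
entry J[0][0] = -4.0000

-4.000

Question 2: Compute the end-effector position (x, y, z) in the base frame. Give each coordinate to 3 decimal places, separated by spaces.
after link 1: o_1 = (0.0000, 4.0000, 4.0000)
after link 2: o_2 = (5.0000, 4.0000, 5.0000)

5.000 4.000 5.000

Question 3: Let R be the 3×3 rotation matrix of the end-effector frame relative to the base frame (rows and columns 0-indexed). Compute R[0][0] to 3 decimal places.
1.000

End-effector x-axis (col 0 of R) = (1.0000,0.0000,0.0000)
R[0][0] = 1.0000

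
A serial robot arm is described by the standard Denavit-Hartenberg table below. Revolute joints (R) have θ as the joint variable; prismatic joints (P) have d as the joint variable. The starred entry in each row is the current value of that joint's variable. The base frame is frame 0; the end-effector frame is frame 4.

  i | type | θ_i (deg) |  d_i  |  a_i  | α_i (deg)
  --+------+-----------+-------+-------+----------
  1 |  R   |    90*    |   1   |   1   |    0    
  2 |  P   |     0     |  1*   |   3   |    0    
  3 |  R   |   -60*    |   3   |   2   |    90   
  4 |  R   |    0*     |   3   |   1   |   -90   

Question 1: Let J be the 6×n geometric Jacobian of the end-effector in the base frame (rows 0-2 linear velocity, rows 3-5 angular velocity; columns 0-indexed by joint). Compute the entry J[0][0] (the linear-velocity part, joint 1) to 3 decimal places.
-2.902

axis z_0 = ẑ; lever o_n−o_0 = (4.0981,2.9019,5.0000)
cross product → J_v[:, 0] = (-2.9019,4.0981,0.0000)
J_ω[:, 0] = z_0
entry J[0][0] = -2.9019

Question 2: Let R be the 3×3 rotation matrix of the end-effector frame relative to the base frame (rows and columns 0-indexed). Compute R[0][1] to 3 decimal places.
-0.500

End-effector y-axis (col 1 of R) = (-0.5000,0.8660,0.0000)
R[0][1] = -0.5000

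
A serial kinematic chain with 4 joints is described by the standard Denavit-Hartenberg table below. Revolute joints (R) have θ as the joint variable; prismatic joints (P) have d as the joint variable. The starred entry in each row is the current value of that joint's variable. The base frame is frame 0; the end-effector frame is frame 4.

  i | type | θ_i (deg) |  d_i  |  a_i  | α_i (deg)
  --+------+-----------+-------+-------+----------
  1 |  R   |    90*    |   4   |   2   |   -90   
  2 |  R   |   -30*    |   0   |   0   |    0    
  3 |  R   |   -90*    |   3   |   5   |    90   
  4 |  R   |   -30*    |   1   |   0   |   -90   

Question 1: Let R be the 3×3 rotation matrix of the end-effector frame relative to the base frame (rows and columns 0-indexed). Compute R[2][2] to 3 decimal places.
End-effector z-axis (col 2 of R) = (-0.8660,-0.2500,0.4330)
R[2][2] = 0.4330

0.433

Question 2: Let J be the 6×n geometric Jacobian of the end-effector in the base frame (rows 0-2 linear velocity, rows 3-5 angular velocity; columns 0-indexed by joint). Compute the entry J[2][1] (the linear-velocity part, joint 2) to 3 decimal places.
3.366

axis z_1 = (-1.0000,0.0000,0.0000); lever o_n−o_1 = (-3.0000,-3.3660,3.8301)
cross product → J_v[:, 1] = (0.0000,3.8301,3.3660)
J_ω[:, 1] = z_1
entry J[2][1] = 3.3660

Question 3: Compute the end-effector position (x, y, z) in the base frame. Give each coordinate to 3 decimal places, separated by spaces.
-3.000 -1.366 7.830

after link 1: o_1 = (0.0000, 2.0000, 4.0000)
after link 2: o_2 = (0.0000, 2.0000, 4.0000)
after link 3: o_3 = (-3.0000, -0.5000, 8.3301)
after link 4: o_4 = (-3.0000, -1.3660, 7.8301)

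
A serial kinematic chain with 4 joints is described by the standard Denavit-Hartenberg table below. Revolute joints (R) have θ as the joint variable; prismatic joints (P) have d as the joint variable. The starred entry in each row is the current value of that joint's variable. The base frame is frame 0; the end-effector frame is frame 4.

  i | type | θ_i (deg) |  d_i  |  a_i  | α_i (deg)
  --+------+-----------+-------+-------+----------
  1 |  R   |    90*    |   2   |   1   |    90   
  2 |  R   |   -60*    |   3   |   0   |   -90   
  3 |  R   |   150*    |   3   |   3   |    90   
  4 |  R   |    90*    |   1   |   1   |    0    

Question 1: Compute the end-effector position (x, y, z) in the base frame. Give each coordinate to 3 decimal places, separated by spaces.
after link 1: o_1 = (0.0000, 1.0000, 2.0000)
after link 2: o_2 = (3.0000, 1.0000, 2.0000)
after link 3: o_3 = (1.5000, 2.2990, 5.7500)
after link 4: o_4 = (0.6340, 3.4151, 5.8170)

0.634 3.415 5.817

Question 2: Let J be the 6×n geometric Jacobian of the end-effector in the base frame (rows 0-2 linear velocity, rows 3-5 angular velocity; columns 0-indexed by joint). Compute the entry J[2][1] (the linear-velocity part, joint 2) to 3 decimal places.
2.415

axis z_1 = (1.0000,-0.0000,0.0000); lever o_n−o_1 = (0.6340,2.4151,3.8170)
cross product → J_v[:, 1] = (-0.0000,-3.8170,2.4151)
J_ω[:, 1] = z_1
entry J[2][1] = 2.4151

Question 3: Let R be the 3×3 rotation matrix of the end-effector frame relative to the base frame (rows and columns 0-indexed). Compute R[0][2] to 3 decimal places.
-0.866

End-effector z-axis (col 2 of R) = (-0.8660,0.2500,-0.4330)
R[0][2] = -0.8660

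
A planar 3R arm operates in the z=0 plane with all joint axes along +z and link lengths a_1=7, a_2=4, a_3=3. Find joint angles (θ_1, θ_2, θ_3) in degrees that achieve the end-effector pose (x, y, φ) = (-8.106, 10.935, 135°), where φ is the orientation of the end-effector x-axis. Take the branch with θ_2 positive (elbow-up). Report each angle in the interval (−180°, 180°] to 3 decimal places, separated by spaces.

wrist centre = target − a_3·(cos φ, sin φ) = (-5.9847, 8.8137)
cos θ_2 = (113.4973−7²−4²)/(2·7·4) = 0.8660; θ_2 = 30.0002° (elbow-up)
β = atan2(8.8137,-5.9847) = 124.1774°; ψ = atan2(2.0000,10.4641) = 10.8205°
θ_1 = β − ψ = 113.3569°
θ_3 = φ − θ_1 − θ_2 = -8.3570° (wrapped to (-180°,180°])

113.357 30.000 -8.357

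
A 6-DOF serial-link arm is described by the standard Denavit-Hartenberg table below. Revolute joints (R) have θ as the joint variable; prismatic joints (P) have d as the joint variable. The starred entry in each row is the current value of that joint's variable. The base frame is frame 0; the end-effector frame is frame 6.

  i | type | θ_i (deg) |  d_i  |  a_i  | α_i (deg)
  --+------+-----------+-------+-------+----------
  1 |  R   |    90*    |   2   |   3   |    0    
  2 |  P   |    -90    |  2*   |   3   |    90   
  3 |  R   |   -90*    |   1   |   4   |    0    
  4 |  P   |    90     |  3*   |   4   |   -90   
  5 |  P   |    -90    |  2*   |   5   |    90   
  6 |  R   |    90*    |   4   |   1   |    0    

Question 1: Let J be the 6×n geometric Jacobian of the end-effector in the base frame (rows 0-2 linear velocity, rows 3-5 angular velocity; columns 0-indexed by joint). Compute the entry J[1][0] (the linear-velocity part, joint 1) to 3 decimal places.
3.000

axis z_0 = ẑ; lever o_n−o_0 = (3.0000,-6.0000,3.0000)
cross product → J_v[:, 0] = (6.0000,3.0000,-0.0000)
J_ω[:, 0] = z_0
entry J[1][0] = 3.0000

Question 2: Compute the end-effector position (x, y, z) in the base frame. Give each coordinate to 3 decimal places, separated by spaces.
after link 1: o_1 = (0.0000, 3.0000, 2.0000)
after link 2: o_2 = (3.0000, 3.0000, 4.0000)
after link 3: o_3 = (3.0000, 2.0000, 0.0000)
after link 4: o_4 = (7.0000, -1.0000, 0.0000)
after link 5: o_5 = (7.0000, -6.0000, 2.0000)
after link 6: o_6 = (3.0000, -6.0000, 3.0000)

3.000 -6.000 3.000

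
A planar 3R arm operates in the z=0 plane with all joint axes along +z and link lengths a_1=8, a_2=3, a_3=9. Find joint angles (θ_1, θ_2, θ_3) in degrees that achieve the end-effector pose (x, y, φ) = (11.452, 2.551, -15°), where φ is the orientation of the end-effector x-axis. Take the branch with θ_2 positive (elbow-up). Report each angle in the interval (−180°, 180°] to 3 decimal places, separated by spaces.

wrist centre = target − a_3·(cos φ, sin φ) = (2.7587, 4.8804)
cos θ_2 = (31.4283−8²−3²)/(2·8·3) = -0.8661; θ_2 = 150.0060° (elbow-up)
β = atan2(4.8804,2.7587) = 60.5224°; ψ = atan2(1.4997,5.4018) = 15.5166°
θ_1 = β − ψ = 45.0058°
θ_3 = φ − θ_1 − θ_2 = 149.9883° (wrapped to (-180°,180°])

45.006 150.006 149.988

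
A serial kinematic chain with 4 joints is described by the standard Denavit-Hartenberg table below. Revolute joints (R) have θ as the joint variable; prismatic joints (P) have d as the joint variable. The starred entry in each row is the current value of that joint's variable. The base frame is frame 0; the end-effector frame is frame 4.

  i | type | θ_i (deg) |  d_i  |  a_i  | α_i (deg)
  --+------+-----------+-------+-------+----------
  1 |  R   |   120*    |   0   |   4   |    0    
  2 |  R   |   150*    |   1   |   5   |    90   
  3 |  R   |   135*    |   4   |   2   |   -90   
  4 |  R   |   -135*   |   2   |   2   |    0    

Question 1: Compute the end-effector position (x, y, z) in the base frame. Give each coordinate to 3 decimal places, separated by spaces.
after link 1: o_1 = (-2.0000, 3.4641, 0.0000)
after link 2: o_2 = (-2.0000, -1.5359, 1.0000)
after link 3: o_3 = (-6.0000, -0.1217, 2.4142)
after link 4: o_4 = (-7.4142, 0.2925, 0.0000)

-7.414 0.293 0.000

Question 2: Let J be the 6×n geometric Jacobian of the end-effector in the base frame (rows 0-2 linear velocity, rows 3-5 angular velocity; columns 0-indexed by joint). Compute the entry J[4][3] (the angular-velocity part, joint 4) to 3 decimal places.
0.707

axis z_3 = (-0.0000,0.7071,-0.7071); lever o_n−o_3 = (-1.4142,0.4142,-2.4142)
cross product → J_v[:, 3] = (-1.4142,1.0000,1.0000)
J_ω[:, 3] = z_3
entry J[4][3] = 0.7071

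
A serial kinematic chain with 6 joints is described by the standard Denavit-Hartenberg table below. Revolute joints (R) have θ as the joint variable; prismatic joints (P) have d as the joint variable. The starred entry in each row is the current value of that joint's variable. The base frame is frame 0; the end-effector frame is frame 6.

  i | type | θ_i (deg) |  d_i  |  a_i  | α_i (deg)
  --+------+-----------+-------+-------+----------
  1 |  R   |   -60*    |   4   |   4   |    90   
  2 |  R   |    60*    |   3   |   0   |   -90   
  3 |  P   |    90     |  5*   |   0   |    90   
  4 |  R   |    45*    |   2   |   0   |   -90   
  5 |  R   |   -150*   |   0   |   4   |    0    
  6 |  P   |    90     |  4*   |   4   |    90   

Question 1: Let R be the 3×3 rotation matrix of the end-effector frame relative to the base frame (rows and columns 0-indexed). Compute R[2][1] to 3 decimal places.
End-effector y-axis (col 1 of R) = (-0.9186,0.1768,0.3536)
R[2][1] = 0.3536

0.354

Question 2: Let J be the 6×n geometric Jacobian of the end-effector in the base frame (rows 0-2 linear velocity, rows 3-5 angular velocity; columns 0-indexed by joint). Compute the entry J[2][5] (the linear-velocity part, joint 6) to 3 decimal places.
0.354

prismatic axis z_5 = (-0.9186,0.1768,0.3536)
J_v[:, 5] = z_5; J_ω[:, 5] = (0,0,0)
entry J[2][5] = 0.3536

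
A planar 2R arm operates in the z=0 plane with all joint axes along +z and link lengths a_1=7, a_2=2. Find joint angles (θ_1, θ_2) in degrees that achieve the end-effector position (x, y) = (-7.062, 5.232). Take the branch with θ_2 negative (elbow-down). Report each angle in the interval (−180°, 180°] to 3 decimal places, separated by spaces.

150.002 -30.012

cos θ_2 = (77.2457−7²−2²)/(2·7·2) = 0.8659; θ_2 = -30.0125° (elbow-down)
β = atan2(5.2320,-7.0620) = 143.4665°; ψ = atan2(-1.0004,8.7318) = -6.5357°
θ_1 = β − ψ = 150.0022°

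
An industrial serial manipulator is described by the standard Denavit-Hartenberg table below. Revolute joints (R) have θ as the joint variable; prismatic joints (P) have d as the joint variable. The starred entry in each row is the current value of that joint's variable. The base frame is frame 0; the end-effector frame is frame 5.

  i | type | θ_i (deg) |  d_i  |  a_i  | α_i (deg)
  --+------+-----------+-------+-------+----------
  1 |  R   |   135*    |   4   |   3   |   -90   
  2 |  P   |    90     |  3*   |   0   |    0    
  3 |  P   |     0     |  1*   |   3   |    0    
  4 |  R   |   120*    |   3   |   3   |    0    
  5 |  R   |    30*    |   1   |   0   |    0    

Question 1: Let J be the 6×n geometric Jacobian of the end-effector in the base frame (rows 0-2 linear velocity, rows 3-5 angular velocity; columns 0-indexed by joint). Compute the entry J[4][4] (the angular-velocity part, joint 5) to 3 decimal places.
axis z_4 = (-0.7071,-0.7071,0.0000); lever o_n−o_4 = (-0.7071,-0.7071,0.0000)
cross product → J_v[:, 4] = (0.0000,-0.0000,-0.0000)
J_ω[:, 4] = z_4
entry J[4][4] = -0.7071

-0.707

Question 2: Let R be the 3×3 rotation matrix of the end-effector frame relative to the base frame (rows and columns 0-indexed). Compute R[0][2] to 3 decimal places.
End-effector z-axis (col 2 of R) = (-0.7071,-0.7071,0.0000)
R[0][2] = -0.7071

-0.707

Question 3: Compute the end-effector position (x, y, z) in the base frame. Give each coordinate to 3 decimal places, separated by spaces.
-5.941 -5.373 2.500

after link 1: o_1 = (-2.1213, 2.1213, 4.0000)
after link 2: o_2 = (-4.2426, 0.0000, 4.0000)
after link 3: o_3 = (-4.9497, -0.7071, 1.0000)
after link 4: o_4 = (-5.2340, -4.6655, 2.5000)
after link 5: o_5 = (-5.9411, -5.3727, 2.5000)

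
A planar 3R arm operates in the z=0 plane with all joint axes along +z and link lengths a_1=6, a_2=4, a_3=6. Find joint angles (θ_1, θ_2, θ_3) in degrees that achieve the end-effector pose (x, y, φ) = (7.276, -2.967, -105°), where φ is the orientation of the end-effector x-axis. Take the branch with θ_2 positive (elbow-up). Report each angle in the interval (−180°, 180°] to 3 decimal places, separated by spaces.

0.006 44.984 -149.990

wrist centre = target − a_3·(cos φ, sin φ) = (8.8289, 2.8286)
cos θ_2 = (85.9505−6²−4²)/(2·6·4) = 0.7073; θ_2 = 44.9843° (elbow-up)
β = atan2(2.8286,8.8289) = 17.7641°; ψ = atan2(2.8276,8.8292) = 17.7582°
θ_1 = β − ψ = 0.0059°
θ_3 = φ − θ_1 − θ_2 = -149.9901° (wrapped to (-180°,180°])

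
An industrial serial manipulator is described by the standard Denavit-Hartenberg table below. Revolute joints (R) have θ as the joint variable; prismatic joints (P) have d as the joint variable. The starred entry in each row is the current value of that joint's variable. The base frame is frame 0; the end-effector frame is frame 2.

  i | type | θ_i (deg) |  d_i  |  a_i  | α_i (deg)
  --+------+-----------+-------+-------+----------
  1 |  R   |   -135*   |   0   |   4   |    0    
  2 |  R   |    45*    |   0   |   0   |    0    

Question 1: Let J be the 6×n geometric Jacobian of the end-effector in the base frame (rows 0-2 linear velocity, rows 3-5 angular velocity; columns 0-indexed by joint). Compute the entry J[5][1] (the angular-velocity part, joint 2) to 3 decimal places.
1.000

axis z_1 = (0.0000,0.0000,1.0000); lever o_n−o_1 = (0.0000,0.0000,0.0000)
cross product → J_v[:, 1] = (0.0000,0.0000,0.0000)
J_ω[:, 1] = z_1
entry J[5][1] = 1.0000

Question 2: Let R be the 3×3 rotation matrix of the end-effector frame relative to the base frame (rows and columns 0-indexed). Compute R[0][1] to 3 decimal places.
1.000

End-effector y-axis (col 1 of R) = (1.0000,0.0000,0.0000)
R[0][1] = 1.0000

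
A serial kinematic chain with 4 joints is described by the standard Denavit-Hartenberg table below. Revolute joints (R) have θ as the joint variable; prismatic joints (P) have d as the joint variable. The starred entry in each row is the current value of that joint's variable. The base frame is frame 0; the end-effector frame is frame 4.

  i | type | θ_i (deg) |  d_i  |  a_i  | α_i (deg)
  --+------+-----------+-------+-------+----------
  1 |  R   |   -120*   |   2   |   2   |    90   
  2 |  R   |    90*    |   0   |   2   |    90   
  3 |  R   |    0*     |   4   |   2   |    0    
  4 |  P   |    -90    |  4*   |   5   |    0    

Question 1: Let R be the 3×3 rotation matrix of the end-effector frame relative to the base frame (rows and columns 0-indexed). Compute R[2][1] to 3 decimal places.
End-effector y-axis (col 1 of R) = (-0.0000,-0.0000,1.0000)
R[2][1] = 1.0000

1.000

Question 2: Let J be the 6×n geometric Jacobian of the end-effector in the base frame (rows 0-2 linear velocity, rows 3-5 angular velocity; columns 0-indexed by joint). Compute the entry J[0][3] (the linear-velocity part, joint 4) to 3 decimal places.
prismatic axis z_3 = (-0.5000,-0.8660,-0.0000)
J_v[:, 3] = z_3; J_ω[:, 3] = (0,0,0)
entry J[0][3] = -0.5000

-0.500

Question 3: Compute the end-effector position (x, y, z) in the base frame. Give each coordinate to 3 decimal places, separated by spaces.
after link 1: o_1 = (-1.0000, -1.7321, 2.0000)
after link 2: o_2 = (-1.0000, -1.7321, 4.0000)
after link 3: o_3 = (-3.0000, -5.1962, 6.0000)
after link 4: o_4 = (-0.6699, -11.1603, 6.0000)

-0.670 -11.160 6.000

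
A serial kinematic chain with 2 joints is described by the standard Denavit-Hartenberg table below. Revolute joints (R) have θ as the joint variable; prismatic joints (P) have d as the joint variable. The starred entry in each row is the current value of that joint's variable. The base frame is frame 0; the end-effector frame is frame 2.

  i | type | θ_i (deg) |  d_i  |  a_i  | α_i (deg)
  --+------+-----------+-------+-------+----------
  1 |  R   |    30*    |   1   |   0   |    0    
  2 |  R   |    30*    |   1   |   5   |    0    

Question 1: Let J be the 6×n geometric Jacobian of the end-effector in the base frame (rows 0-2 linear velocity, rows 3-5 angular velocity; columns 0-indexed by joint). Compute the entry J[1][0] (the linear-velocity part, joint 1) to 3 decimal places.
2.500

axis z_0 = ẑ; lever o_n−o_0 = (2.5000,4.3301,2.0000)
cross product → J_v[:, 0] = (-4.3301,2.5000,0.0000)
J_ω[:, 0] = z_0
entry J[1][0] = 2.5000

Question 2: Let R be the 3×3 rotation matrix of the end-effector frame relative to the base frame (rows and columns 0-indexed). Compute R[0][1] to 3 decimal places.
End-effector y-axis (col 1 of R) = (-0.8660,0.5000,0.0000)
R[0][1] = -0.8660

-0.866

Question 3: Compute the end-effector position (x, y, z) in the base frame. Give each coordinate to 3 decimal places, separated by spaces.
after link 1: o_1 = (0.0000, 0.0000, 1.0000)
after link 2: o_2 = (2.5000, 4.3301, 2.0000)

2.500 4.330 2.000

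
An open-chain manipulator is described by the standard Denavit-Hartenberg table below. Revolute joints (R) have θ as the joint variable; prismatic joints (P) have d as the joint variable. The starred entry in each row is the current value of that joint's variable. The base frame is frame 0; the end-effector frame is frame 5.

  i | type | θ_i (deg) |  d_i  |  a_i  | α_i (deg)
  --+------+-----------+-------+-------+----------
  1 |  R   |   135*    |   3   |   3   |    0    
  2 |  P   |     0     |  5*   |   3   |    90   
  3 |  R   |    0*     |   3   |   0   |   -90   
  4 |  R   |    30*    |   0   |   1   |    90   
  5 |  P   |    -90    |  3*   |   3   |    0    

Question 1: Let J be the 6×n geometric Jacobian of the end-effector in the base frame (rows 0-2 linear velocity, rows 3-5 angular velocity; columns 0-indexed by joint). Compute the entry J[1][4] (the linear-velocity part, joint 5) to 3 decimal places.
0.966

prismatic axis z_4 = (0.2588,0.9659,0.0000)
J_v[:, 4] = z_4; J_ω[:, 4] = (0,0,0)
entry J[1][4] = 0.9659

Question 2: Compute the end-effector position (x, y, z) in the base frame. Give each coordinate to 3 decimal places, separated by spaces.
after link 1: o_1 = (-2.1213, 2.1213, 3.0000)
after link 2: o_2 = (-4.2426, 4.2426, 8.0000)
after link 3: o_3 = (-2.1213, 6.3640, 8.0000)
after link 4: o_4 = (-3.0872, 6.6228, 8.0000)
after link 5: o_5 = (-2.3108, 9.5206, 5.0000)

-2.311 9.521 5.000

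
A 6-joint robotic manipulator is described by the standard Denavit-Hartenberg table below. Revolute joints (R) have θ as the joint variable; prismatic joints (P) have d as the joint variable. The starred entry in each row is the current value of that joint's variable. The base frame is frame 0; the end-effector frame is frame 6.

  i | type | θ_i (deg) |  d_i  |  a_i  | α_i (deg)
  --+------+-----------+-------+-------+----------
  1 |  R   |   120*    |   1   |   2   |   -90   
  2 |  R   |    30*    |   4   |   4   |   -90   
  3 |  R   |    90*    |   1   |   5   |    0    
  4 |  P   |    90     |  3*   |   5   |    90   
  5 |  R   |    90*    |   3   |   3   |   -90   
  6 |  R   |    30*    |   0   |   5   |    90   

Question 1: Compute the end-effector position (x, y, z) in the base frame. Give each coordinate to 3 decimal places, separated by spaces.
3.565 -3.174 -8.312

after link 1: o_1 = (-1.0000, 1.7321, 1.0000)
after link 2: o_2 = (-6.1962, 2.7321, -1.0000)
after link 3: o_3 = (-1.6160, 4.7990, -1.8660)
after link 4: o_4 = (1.2990, -0.2500, -1.9641)
after link 5: o_5 = (4.6471, -0.0490, -4.5622)
after link 6: o_6 = (3.5646, -3.1740, -8.3122)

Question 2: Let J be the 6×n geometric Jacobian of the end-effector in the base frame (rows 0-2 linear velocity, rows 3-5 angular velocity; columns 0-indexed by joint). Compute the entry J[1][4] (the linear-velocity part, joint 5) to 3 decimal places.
axis z_4 = (0.8660,0.5000,-0.0000); lever o_n−o_4 = (2.2655,-2.9240,-6.3481)
cross product → J_v[:, 4] = (-3.1740,5.4976,-3.6651)
J_ω[:, 4] = z_4
entry J[1][4] = 5.4976

5.498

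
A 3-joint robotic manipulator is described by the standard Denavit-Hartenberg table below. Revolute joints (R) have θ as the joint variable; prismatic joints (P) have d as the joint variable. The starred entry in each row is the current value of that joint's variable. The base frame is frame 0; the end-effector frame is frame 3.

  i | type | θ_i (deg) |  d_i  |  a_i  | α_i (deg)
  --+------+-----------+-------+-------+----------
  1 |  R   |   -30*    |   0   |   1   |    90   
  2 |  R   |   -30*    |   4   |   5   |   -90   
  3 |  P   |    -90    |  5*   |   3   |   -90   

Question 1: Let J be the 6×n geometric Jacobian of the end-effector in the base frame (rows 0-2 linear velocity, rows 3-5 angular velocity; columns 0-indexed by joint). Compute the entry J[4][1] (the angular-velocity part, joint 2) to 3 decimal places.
axis z_1 = (-0.5000,-0.8660,0.0000); lever o_n−o_1 = (2.4151,-9.4772,1.8301)
cross product → J_v[:, 1] = (-1.5849,0.9151,6.8301)
J_ω[:, 1] = z_1
entry J[4][1] = -0.8660

-0.866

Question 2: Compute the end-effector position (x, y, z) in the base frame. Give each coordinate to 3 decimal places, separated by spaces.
after link 1: o_1 = (0.8660, -0.5000, 0.0000)
after link 2: o_2 = (2.6160, -6.1292, -2.5000)
after link 3: o_3 = (3.2811, -9.9772, 1.8301)

3.281 -9.977 1.830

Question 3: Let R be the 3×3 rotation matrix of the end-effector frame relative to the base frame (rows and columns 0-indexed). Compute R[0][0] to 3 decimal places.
End-effector x-axis (col 0 of R) = (-0.5000,-0.8660,-0.0000)
R[0][0] = -0.5000

-0.500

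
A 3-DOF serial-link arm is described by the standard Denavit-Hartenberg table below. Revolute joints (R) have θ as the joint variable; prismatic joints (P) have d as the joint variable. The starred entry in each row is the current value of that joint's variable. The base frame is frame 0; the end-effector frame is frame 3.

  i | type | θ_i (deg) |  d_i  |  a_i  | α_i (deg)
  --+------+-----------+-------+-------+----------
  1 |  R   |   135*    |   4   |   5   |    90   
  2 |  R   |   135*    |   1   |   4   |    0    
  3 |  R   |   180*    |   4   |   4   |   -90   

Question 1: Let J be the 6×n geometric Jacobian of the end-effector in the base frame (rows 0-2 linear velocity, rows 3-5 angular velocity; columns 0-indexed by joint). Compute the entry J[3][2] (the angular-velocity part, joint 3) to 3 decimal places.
0.707

axis z_2 = (0.7071,0.7071,0.0000); lever o_n−o_2 = (0.8284,4.8284,-2.8284)
cross product → J_v[:, 2] = (-2.0000,2.0000,2.8284)
J_ω[:, 2] = z_2
entry J[3][2] = 0.7071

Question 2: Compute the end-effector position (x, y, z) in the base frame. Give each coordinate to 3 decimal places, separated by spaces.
0.000 7.071 4.000

after link 1: o_1 = (-3.5355, 3.5355, 4.0000)
after link 2: o_2 = (-0.8284, 2.2426, 6.8284)
after link 3: o_3 = (0.0000, 7.0711, 4.0000)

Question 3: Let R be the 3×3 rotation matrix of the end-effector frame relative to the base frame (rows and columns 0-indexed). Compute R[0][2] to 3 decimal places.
-0.500

End-effector z-axis (col 2 of R) = (-0.5000,0.5000,0.7071)
R[0][2] = -0.5000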